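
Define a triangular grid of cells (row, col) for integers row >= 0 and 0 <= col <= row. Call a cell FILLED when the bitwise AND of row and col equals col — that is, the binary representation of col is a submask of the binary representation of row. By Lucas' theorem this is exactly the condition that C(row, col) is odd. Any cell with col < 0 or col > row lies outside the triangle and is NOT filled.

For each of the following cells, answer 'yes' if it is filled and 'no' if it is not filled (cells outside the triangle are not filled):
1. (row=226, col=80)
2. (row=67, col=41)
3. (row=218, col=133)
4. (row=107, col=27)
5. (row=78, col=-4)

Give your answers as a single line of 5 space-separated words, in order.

(226,80): row=0b11100010, col=0b1010000, row AND col = 0b1000000 = 64; 64 != 80 -> empty
(67,41): row=0b1000011, col=0b101001, row AND col = 0b1 = 1; 1 != 41 -> empty
(218,133): row=0b11011010, col=0b10000101, row AND col = 0b10000000 = 128; 128 != 133 -> empty
(107,27): row=0b1101011, col=0b11011, row AND col = 0b1011 = 11; 11 != 27 -> empty
(78,-4): col outside [0, 78] -> not filled

Answer: no no no no no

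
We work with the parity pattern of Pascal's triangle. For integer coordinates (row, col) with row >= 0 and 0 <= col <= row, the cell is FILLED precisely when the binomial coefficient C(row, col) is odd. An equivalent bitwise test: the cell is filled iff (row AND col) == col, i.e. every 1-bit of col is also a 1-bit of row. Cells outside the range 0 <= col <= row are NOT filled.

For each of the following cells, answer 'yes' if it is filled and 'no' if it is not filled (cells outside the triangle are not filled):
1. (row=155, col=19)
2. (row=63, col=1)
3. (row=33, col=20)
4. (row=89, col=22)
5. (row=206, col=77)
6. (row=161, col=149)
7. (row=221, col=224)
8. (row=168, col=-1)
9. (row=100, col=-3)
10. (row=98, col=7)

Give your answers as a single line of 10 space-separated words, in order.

Answer: yes yes no no no no no no no no

Derivation:
(155,19): row=0b10011011, col=0b10011, row AND col = 0b10011 = 19; 19 == 19 -> filled
(63,1): row=0b111111, col=0b1, row AND col = 0b1 = 1; 1 == 1 -> filled
(33,20): row=0b100001, col=0b10100, row AND col = 0b0 = 0; 0 != 20 -> empty
(89,22): row=0b1011001, col=0b10110, row AND col = 0b10000 = 16; 16 != 22 -> empty
(206,77): row=0b11001110, col=0b1001101, row AND col = 0b1001100 = 76; 76 != 77 -> empty
(161,149): row=0b10100001, col=0b10010101, row AND col = 0b10000001 = 129; 129 != 149 -> empty
(221,224): col outside [0, 221] -> not filled
(168,-1): col outside [0, 168] -> not filled
(100,-3): col outside [0, 100] -> not filled
(98,7): row=0b1100010, col=0b111, row AND col = 0b10 = 2; 2 != 7 -> empty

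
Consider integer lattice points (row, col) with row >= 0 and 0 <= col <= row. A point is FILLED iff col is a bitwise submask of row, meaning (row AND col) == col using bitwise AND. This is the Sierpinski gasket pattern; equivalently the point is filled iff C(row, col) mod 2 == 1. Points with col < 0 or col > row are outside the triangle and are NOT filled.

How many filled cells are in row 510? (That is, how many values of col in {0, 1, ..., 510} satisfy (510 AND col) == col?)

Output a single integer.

Answer: 256

Derivation:
510 in binary = 111111110
popcount(510) = number of 1-bits in 111111110 = 8
A col c satisfies (510 AND c) == c iff every set bit of c is also set in 510; each of the 8 set bits of 510 can independently be on or off in c.
count = 2^8 = 256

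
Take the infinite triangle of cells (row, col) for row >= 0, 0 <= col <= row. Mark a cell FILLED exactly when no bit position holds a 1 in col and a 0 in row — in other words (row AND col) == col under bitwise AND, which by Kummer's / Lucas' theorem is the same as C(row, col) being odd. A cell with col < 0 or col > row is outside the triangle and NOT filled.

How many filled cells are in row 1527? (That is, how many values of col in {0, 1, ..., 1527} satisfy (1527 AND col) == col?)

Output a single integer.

1527 in binary = 10111110111
popcount(1527) = number of 1-bits in 10111110111 = 9
A col c satisfies (1527 AND c) == c iff every set bit of c is also set in 1527; each of the 9 set bits of 1527 can independently be on or off in c.
count = 2^9 = 512

Answer: 512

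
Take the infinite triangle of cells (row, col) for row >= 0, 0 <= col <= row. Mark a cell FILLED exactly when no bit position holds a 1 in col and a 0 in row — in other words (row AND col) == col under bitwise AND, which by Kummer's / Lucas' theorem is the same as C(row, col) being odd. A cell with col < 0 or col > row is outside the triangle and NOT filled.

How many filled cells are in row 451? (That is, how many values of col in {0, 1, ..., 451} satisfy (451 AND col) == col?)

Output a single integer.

451 in binary = 111000011
popcount(451) = number of 1-bits in 111000011 = 5
A col c satisfies (451 AND c) == c iff every set bit of c is also set in 451; each of the 5 set bits of 451 can independently be on or off in c.
count = 2^5 = 32

Answer: 32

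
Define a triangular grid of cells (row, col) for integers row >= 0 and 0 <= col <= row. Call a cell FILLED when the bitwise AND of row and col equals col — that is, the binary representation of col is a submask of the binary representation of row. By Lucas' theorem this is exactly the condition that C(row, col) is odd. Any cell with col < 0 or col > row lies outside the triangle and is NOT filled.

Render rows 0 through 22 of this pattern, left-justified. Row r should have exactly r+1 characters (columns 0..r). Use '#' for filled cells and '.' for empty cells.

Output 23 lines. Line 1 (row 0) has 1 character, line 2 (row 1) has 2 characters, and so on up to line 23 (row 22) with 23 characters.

Answer: #
##
#.#
####
#...#
##..##
#.#.#.#
########
#.......#
##......##
#.#.....#.#
####....####
#...#...#...#
##..##..##..##
#.#.#.#.#.#.#.#
################
#...............#
##..............##
#.#.............#.#
####............####
#...#...........#...#
##..##..........##..##
#.#.#.#.........#.#.#.#

Derivation:
r0=0: #
r1=1: ##
r2=10: #.#
r3=11: ####
r4=100: #...#
r5=101: ##..##
r6=110: #.#.#.#
r7=111: ########
r8=1000: #.......#
r9=1001: ##......##
r10=1010: #.#.....#.#
r11=1011: ####....####
r12=1100: #...#...#...#
r13=1101: ##..##..##..##
r14=1110: #.#.#.#.#.#.#.#
r15=1111: ################
r16=10000: #...............#
r17=10001: ##..............##
r18=10010: #.#.............#.#
r19=10011: ####............####
r20=10100: #...#...........#...#
r21=10101: ##..##..........##..##
r22=10110: #.#.#.#.........#.#.#.#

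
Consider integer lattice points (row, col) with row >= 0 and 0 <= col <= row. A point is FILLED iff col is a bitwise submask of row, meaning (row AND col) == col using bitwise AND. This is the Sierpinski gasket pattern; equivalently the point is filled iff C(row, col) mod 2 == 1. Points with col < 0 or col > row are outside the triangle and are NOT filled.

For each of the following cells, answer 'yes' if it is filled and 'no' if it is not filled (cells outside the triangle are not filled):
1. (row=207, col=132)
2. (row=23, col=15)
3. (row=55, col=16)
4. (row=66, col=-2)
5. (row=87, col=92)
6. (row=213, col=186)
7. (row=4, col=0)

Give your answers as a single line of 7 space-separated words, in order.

(207,132): row=0b11001111, col=0b10000100, row AND col = 0b10000100 = 132; 132 == 132 -> filled
(23,15): row=0b10111, col=0b1111, row AND col = 0b111 = 7; 7 != 15 -> empty
(55,16): row=0b110111, col=0b10000, row AND col = 0b10000 = 16; 16 == 16 -> filled
(66,-2): col outside [0, 66] -> not filled
(87,92): col outside [0, 87] -> not filled
(213,186): row=0b11010101, col=0b10111010, row AND col = 0b10010000 = 144; 144 != 186 -> empty
(4,0): row=0b100, col=0b0, row AND col = 0b0 = 0; 0 == 0 -> filled

Answer: yes no yes no no no yes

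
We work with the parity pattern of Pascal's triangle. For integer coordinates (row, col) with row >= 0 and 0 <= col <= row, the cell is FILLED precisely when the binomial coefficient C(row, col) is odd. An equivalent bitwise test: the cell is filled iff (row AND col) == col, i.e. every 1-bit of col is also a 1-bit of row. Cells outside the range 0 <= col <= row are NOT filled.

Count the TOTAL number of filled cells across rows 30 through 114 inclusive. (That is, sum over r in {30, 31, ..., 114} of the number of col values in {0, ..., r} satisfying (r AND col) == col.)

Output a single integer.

r30=11110 pc4: +16 =16
r31=11111 pc5: +32 =48
r32=100000 pc1: +2 =50
r33=100001 pc2: +4 =54
r34=100010 pc2: +4 =58
r35=100011 pc3: +8 =66
r36=100100 pc2: +4 =70
r37=100101 pc3: +8 =78
r38=100110 pc3: +8 =86
r39=100111 pc4: +16 =102
r40=101000 pc2: +4 =106
r41=101001 pc3: +8 =114
r42=101010 pc3: +8 =122
r43=101011 pc4: +16 =138
r44=101100 pc3: +8 =146
r45=101101 pc4: +16 =162
r46=101110 pc4: +16 =178
r47=101111 pc5: +32 =210
r48=110000 pc2: +4 =214
r49=110001 pc3: +8 =222
r50=110010 pc3: +8 =230
r51=110011 pc4: +16 =246
r52=110100 pc3: +8 =254
r53=110101 pc4: +16 =270
r54=110110 pc4: +16 =286
r55=110111 pc5: +32 =318
r56=111000 pc3: +8 =326
r57=111001 pc4: +16 =342
r58=111010 pc4: +16 =358
r59=111011 pc5: +32 =390
r60=111100 pc4: +16 =406
r61=111101 pc5: +32 =438
r62=111110 pc5: +32 =470
r63=111111 pc6: +64 =534
r64=1000000 pc1: +2 =536
r65=1000001 pc2: +4 =540
r66=1000010 pc2: +4 =544
r67=1000011 pc3: +8 =552
r68=1000100 pc2: +4 =556
r69=1000101 pc3: +8 =564
r70=1000110 pc3: +8 =572
r71=1000111 pc4: +16 =588
r72=1001000 pc2: +4 =592
r73=1001001 pc3: +8 =600
r74=1001010 pc3: +8 =608
r75=1001011 pc4: +16 =624
r76=1001100 pc3: +8 =632
r77=1001101 pc4: +16 =648
r78=1001110 pc4: +16 =664
r79=1001111 pc5: +32 =696
r80=1010000 pc2: +4 =700
r81=1010001 pc3: +8 =708
r82=1010010 pc3: +8 =716
r83=1010011 pc4: +16 =732
r84=1010100 pc3: +8 =740
r85=1010101 pc4: +16 =756
r86=1010110 pc4: +16 =772
r87=1010111 pc5: +32 =804
r88=1011000 pc3: +8 =812
r89=1011001 pc4: +16 =828
r90=1011010 pc4: +16 =844
r91=1011011 pc5: +32 =876
r92=1011100 pc4: +16 =892
r93=1011101 pc5: +32 =924
r94=1011110 pc5: +32 =956
r95=1011111 pc6: +64 =1020
r96=1100000 pc2: +4 =1024
r97=1100001 pc3: +8 =1032
r98=1100010 pc3: +8 =1040
r99=1100011 pc4: +16 =1056
r100=1100100 pc3: +8 =1064
r101=1100101 pc4: +16 =1080
r102=1100110 pc4: +16 =1096
r103=1100111 pc5: +32 =1128
r104=1101000 pc3: +8 =1136
r105=1101001 pc4: +16 =1152
r106=1101010 pc4: +16 =1168
r107=1101011 pc5: +32 =1200
r108=1101100 pc4: +16 =1216
r109=1101101 pc5: +32 =1248
r110=1101110 pc5: +32 =1280
r111=1101111 pc6: +64 =1344
r112=1110000 pc3: +8 =1352
r113=1110001 pc4: +16 =1368
r114=1110010 pc4: +16 =1384

Answer: 1384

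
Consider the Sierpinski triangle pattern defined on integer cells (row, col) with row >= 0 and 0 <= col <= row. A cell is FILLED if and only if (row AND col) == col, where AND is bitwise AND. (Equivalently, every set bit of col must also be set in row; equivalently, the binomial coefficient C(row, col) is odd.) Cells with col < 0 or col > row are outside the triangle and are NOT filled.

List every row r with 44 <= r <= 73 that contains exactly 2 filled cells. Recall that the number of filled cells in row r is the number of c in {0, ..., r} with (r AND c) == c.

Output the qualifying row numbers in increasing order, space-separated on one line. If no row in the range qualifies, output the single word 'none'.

Answer: 64

Derivation:
Row r has 2^popcount(r) filled cells, so we need popcount(r) = log2(2) = 1.
Scan r = 44..73 and keep those with exactly 1 one-bits:
r=44=101100 popcount=3 -> skip
r=45=101101 popcount=4 -> skip
r=46=101110 popcount=4 -> skip
r=47=101111 popcount=5 -> skip
r=48=110000 popcount=2 -> skip
r=49=110001 popcount=3 -> skip
r=50=110010 popcount=3 -> skip
r=51=110011 popcount=4 -> skip
r=52=110100 popcount=3 -> skip
r=53=110101 popcount=4 -> skip
r=54=110110 popcount=4 -> skip
r=55=110111 popcount=5 -> skip
r=56=111000 popcount=3 -> skip
r=57=111001 popcount=4 -> skip
r=58=111010 popcount=4 -> skip
r=59=111011 popcount=5 -> skip
r=60=111100 popcount=4 -> skip
r=61=111101 popcount=5 -> skip
r=62=111110 popcount=5 -> skip
r=63=111111 popcount=6 -> skip
r=64=1000000 popcount=1 -> KEEP
r=65=1000001 popcount=2 -> skip
r=66=1000010 popcount=2 -> skip
r=67=1000011 popcount=3 -> skip
r=68=1000100 popcount=2 -> skip
r=69=1000101 popcount=3 -> skip
r=70=1000110 popcount=3 -> skip
r=71=1000111 popcount=4 -> skip
r=72=1001000 popcount=2 -> skip
r=73=1001001 popcount=3 -> skip
Kept rows: 64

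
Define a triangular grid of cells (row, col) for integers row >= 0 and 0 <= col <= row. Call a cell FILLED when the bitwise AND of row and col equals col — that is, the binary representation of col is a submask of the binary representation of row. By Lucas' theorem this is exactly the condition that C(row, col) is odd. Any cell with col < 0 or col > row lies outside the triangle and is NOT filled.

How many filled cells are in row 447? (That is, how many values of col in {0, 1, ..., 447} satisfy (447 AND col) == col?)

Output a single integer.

Answer: 256

Derivation:
447 in binary = 110111111
popcount(447) = number of 1-bits in 110111111 = 8
A col c satisfies (447 AND c) == c iff every set bit of c is also set in 447; each of the 8 set bits of 447 can independently be on or off in c.
count = 2^8 = 256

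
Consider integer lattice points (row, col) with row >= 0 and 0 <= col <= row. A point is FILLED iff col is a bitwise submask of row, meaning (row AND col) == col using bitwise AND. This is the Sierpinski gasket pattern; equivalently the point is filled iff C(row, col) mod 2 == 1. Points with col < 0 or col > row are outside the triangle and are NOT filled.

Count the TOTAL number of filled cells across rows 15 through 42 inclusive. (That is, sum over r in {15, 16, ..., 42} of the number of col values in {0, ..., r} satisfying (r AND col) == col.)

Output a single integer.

r15=1111 pc4: +16 =16
r16=10000 pc1: +2 =18
r17=10001 pc2: +4 =22
r18=10010 pc2: +4 =26
r19=10011 pc3: +8 =34
r20=10100 pc2: +4 =38
r21=10101 pc3: +8 =46
r22=10110 pc3: +8 =54
r23=10111 pc4: +16 =70
r24=11000 pc2: +4 =74
r25=11001 pc3: +8 =82
r26=11010 pc3: +8 =90
r27=11011 pc4: +16 =106
r28=11100 pc3: +8 =114
r29=11101 pc4: +16 =130
r30=11110 pc4: +16 =146
r31=11111 pc5: +32 =178
r32=100000 pc1: +2 =180
r33=100001 pc2: +4 =184
r34=100010 pc2: +4 =188
r35=100011 pc3: +8 =196
r36=100100 pc2: +4 =200
r37=100101 pc3: +8 =208
r38=100110 pc3: +8 =216
r39=100111 pc4: +16 =232
r40=101000 pc2: +4 =236
r41=101001 pc3: +8 =244
r42=101010 pc3: +8 =252

Answer: 252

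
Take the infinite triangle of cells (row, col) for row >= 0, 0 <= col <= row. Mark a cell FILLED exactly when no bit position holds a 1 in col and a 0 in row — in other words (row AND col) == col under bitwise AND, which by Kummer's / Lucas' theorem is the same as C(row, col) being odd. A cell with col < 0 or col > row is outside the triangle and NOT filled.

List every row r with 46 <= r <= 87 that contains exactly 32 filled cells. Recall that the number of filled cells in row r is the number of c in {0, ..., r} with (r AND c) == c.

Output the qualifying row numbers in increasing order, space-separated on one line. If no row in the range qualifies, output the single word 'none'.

Answer: 47 55 59 61 62 79 87

Derivation:
Row r has 2^popcount(r) filled cells, so we need popcount(r) = log2(32) = 5.
Scan r = 46..87 and keep those with exactly 5 one-bits:
r=46=101110 popcount=4 -> skip
r=47=101111 popcount=5 -> KEEP
r=48=110000 popcount=2 -> skip
r=49=110001 popcount=3 -> skip
r=50=110010 popcount=3 -> skip
r=51=110011 popcount=4 -> skip
r=52=110100 popcount=3 -> skip
r=53=110101 popcount=4 -> skip
r=54=110110 popcount=4 -> skip
r=55=110111 popcount=5 -> KEEP
r=56=111000 popcount=3 -> skip
r=57=111001 popcount=4 -> skip
r=58=111010 popcount=4 -> skip
r=59=111011 popcount=5 -> KEEP
r=60=111100 popcount=4 -> skip
r=61=111101 popcount=5 -> KEEP
r=62=111110 popcount=5 -> KEEP
r=63=111111 popcount=6 -> skip
r=64=1000000 popcount=1 -> skip
r=65=1000001 popcount=2 -> skip
r=66=1000010 popcount=2 -> skip
r=67=1000011 popcount=3 -> skip
r=68=1000100 popcount=2 -> skip
r=69=1000101 popcount=3 -> skip
r=70=1000110 popcount=3 -> skip
r=71=1000111 popcount=4 -> skip
r=72=1001000 popcount=2 -> skip
r=73=1001001 popcount=3 -> skip
r=74=1001010 popcount=3 -> skip
r=75=1001011 popcount=4 -> skip
r=76=1001100 popcount=3 -> skip
r=77=1001101 popcount=4 -> skip
r=78=1001110 popcount=4 -> skip
r=79=1001111 popcount=5 -> KEEP
r=80=1010000 popcount=2 -> skip
r=81=1010001 popcount=3 -> skip
r=82=1010010 popcount=3 -> skip
r=83=1010011 popcount=4 -> skip
r=84=1010100 popcount=3 -> skip
r=85=1010101 popcount=4 -> skip
r=86=1010110 popcount=4 -> skip
r=87=1010111 popcount=5 -> KEEP
Kept rows: 47 55 59 61 62 79 87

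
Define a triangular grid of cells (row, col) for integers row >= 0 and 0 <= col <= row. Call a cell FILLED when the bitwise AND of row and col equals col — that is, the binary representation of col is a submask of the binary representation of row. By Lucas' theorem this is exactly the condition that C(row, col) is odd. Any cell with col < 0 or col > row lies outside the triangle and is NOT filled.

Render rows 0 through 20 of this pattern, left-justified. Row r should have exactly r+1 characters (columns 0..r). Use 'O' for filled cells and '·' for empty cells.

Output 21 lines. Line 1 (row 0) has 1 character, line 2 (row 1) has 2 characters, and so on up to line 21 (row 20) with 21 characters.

Answer: O
OO
O·O
OOOO
O···O
OO··OO
O·O·O·O
OOOOOOOO
O·······O
OO······OO
O·O·····O·O
OOOO····OOOO
O···O···O···O
OO··OO··OO··OO
O·O·O·O·O·O·O·O
OOOOOOOOOOOOOOOO
O···············O
OO··············OO
O·O·············O·O
OOOO············OOOO
O···O···········O···O

Derivation:
r0=0: O
r1=1: OO
r2=10: O·O
r3=11: OOOO
r4=100: O···O
r5=101: OO··OO
r6=110: O·O·O·O
r7=111: OOOOOOOO
r8=1000: O·······O
r9=1001: OO······OO
r10=1010: O·O·····O·O
r11=1011: OOOO····OOOO
r12=1100: O···O···O···O
r13=1101: OO··OO··OO··OO
r14=1110: O·O·O·O·O·O·O·O
r15=1111: OOOOOOOOOOOOOOOO
r16=10000: O···············O
r17=10001: OO··············OO
r18=10010: O·O·············O·O
r19=10011: OOOO············OOOO
r20=10100: O···O···········O···O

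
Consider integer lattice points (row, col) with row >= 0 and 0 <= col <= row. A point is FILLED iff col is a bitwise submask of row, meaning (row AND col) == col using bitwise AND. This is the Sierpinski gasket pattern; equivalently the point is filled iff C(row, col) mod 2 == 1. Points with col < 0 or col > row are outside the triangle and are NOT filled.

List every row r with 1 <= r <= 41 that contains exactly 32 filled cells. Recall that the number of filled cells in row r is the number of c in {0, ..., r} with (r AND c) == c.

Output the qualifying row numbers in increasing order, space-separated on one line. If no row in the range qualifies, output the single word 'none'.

Row r has 2^popcount(r) filled cells, so we need popcount(r) = log2(32) = 5.
Scan r = 1..41 and keep those with exactly 5 one-bits:
r=1=1 popcount=1 -> skip
r=2=10 popcount=1 -> skip
r=3=11 popcount=2 -> skip
r=4=100 popcount=1 -> skip
r=5=101 popcount=2 -> skip
r=6=110 popcount=2 -> skip
r=7=111 popcount=3 -> skip
r=8=1000 popcount=1 -> skip
r=9=1001 popcount=2 -> skip
r=10=1010 popcount=2 -> skip
r=11=1011 popcount=3 -> skip
r=12=1100 popcount=2 -> skip
r=13=1101 popcount=3 -> skip
r=14=1110 popcount=3 -> skip
r=15=1111 popcount=4 -> skip
r=16=10000 popcount=1 -> skip
r=17=10001 popcount=2 -> skip
r=18=10010 popcount=2 -> skip
r=19=10011 popcount=3 -> skip
r=20=10100 popcount=2 -> skip
r=21=10101 popcount=3 -> skip
r=22=10110 popcount=3 -> skip
r=23=10111 popcount=4 -> skip
r=24=11000 popcount=2 -> skip
r=25=11001 popcount=3 -> skip
r=26=11010 popcount=3 -> skip
r=27=11011 popcount=4 -> skip
r=28=11100 popcount=3 -> skip
r=29=11101 popcount=4 -> skip
r=30=11110 popcount=4 -> skip
r=31=11111 popcount=5 -> KEEP
r=32=100000 popcount=1 -> skip
r=33=100001 popcount=2 -> skip
r=34=100010 popcount=2 -> skip
r=35=100011 popcount=3 -> skip
r=36=100100 popcount=2 -> skip
r=37=100101 popcount=3 -> skip
r=38=100110 popcount=3 -> skip
r=39=100111 popcount=4 -> skip
r=40=101000 popcount=2 -> skip
r=41=101001 popcount=3 -> skip
Kept rows: 31

Answer: 31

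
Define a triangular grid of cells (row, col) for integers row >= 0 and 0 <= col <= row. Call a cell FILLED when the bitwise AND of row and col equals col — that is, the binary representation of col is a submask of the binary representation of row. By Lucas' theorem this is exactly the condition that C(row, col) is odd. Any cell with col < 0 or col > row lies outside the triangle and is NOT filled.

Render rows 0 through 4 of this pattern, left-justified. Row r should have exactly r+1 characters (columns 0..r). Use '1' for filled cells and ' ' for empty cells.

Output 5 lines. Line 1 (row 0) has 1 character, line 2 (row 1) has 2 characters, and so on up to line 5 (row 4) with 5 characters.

Answer: 1
11
1 1
1111
1   1

Derivation:
r0=0: 1
r1=1: 11
r2=10: 1 1
r3=11: 1111
r4=100: 1   1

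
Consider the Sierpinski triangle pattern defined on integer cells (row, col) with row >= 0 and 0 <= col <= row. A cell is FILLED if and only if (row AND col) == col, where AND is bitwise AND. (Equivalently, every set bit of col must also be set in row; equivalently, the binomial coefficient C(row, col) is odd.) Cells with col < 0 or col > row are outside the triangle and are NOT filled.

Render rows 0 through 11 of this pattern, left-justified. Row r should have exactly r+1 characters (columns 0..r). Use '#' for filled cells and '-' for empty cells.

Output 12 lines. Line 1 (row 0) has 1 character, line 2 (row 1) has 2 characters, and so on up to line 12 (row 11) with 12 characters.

r0=0: #
r1=1: ##
r2=10: #-#
r3=11: ####
r4=100: #---#
r5=101: ##--##
r6=110: #-#-#-#
r7=111: ########
r8=1000: #-------#
r9=1001: ##------##
r10=1010: #-#-----#-#
r11=1011: ####----####

Answer: #
##
#-#
####
#---#
##--##
#-#-#-#
########
#-------#
##------##
#-#-----#-#
####----####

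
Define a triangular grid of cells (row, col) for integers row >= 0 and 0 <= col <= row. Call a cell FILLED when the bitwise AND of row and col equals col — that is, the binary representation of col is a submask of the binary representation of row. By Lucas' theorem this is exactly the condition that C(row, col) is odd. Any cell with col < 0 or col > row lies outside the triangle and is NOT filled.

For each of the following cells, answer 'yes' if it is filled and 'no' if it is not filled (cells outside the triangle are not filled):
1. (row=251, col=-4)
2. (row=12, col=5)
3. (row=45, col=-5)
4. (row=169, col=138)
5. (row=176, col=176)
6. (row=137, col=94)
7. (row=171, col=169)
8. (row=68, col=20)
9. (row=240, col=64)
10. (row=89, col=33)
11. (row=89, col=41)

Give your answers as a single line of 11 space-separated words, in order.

Answer: no no no no yes no yes no yes no no

Derivation:
(251,-4): col outside [0, 251] -> not filled
(12,5): row=0b1100, col=0b101, row AND col = 0b100 = 4; 4 != 5 -> empty
(45,-5): col outside [0, 45] -> not filled
(169,138): row=0b10101001, col=0b10001010, row AND col = 0b10001000 = 136; 136 != 138 -> empty
(176,176): row=0b10110000, col=0b10110000, row AND col = 0b10110000 = 176; 176 == 176 -> filled
(137,94): row=0b10001001, col=0b1011110, row AND col = 0b1000 = 8; 8 != 94 -> empty
(171,169): row=0b10101011, col=0b10101001, row AND col = 0b10101001 = 169; 169 == 169 -> filled
(68,20): row=0b1000100, col=0b10100, row AND col = 0b100 = 4; 4 != 20 -> empty
(240,64): row=0b11110000, col=0b1000000, row AND col = 0b1000000 = 64; 64 == 64 -> filled
(89,33): row=0b1011001, col=0b100001, row AND col = 0b1 = 1; 1 != 33 -> empty
(89,41): row=0b1011001, col=0b101001, row AND col = 0b1001 = 9; 9 != 41 -> empty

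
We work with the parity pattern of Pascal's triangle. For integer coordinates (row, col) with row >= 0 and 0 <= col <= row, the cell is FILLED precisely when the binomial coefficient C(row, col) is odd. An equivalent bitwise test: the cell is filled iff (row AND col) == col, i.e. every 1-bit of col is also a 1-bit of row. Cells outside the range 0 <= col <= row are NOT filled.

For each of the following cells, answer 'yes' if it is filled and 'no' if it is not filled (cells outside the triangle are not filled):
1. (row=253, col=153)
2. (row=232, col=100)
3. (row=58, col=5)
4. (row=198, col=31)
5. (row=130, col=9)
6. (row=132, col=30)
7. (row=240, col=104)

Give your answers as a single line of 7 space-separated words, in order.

(253,153): row=0b11111101, col=0b10011001, row AND col = 0b10011001 = 153; 153 == 153 -> filled
(232,100): row=0b11101000, col=0b1100100, row AND col = 0b1100000 = 96; 96 != 100 -> empty
(58,5): row=0b111010, col=0b101, row AND col = 0b0 = 0; 0 != 5 -> empty
(198,31): row=0b11000110, col=0b11111, row AND col = 0b110 = 6; 6 != 31 -> empty
(130,9): row=0b10000010, col=0b1001, row AND col = 0b0 = 0; 0 != 9 -> empty
(132,30): row=0b10000100, col=0b11110, row AND col = 0b100 = 4; 4 != 30 -> empty
(240,104): row=0b11110000, col=0b1101000, row AND col = 0b1100000 = 96; 96 != 104 -> empty

Answer: yes no no no no no no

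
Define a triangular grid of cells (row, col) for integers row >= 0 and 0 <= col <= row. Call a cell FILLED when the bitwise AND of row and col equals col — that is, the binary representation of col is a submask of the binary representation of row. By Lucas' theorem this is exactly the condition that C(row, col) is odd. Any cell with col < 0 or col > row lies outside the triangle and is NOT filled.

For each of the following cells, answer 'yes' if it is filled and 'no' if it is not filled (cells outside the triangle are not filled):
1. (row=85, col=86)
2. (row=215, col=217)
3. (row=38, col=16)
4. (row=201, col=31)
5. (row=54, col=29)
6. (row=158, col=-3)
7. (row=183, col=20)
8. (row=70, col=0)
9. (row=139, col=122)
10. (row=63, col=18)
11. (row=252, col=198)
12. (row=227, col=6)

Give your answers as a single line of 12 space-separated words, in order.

Answer: no no no no no no yes yes no yes no no

Derivation:
(85,86): col outside [0, 85] -> not filled
(215,217): col outside [0, 215] -> not filled
(38,16): row=0b100110, col=0b10000, row AND col = 0b0 = 0; 0 != 16 -> empty
(201,31): row=0b11001001, col=0b11111, row AND col = 0b1001 = 9; 9 != 31 -> empty
(54,29): row=0b110110, col=0b11101, row AND col = 0b10100 = 20; 20 != 29 -> empty
(158,-3): col outside [0, 158] -> not filled
(183,20): row=0b10110111, col=0b10100, row AND col = 0b10100 = 20; 20 == 20 -> filled
(70,0): row=0b1000110, col=0b0, row AND col = 0b0 = 0; 0 == 0 -> filled
(139,122): row=0b10001011, col=0b1111010, row AND col = 0b1010 = 10; 10 != 122 -> empty
(63,18): row=0b111111, col=0b10010, row AND col = 0b10010 = 18; 18 == 18 -> filled
(252,198): row=0b11111100, col=0b11000110, row AND col = 0b11000100 = 196; 196 != 198 -> empty
(227,6): row=0b11100011, col=0b110, row AND col = 0b10 = 2; 2 != 6 -> empty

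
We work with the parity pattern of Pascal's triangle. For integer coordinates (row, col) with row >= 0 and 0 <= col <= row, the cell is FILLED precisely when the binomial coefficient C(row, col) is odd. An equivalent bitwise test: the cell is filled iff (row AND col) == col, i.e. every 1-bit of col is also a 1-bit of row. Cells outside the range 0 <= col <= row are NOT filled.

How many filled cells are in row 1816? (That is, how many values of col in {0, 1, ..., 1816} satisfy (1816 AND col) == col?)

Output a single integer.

Answer: 32

Derivation:
1816 in binary = 11100011000
popcount(1816) = number of 1-bits in 11100011000 = 5
A col c satisfies (1816 AND c) == c iff every set bit of c is also set in 1816; each of the 5 set bits of 1816 can independently be on or off in c.
count = 2^5 = 32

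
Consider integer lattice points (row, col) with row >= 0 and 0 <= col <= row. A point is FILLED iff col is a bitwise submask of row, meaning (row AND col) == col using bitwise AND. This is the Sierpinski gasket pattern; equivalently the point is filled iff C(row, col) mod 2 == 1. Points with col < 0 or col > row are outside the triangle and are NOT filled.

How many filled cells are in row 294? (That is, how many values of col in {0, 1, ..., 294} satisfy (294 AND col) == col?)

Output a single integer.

294 in binary = 100100110
popcount(294) = number of 1-bits in 100100110 = 4
A col c satisfies (294 AND c) == c iff every set bit of c is also set in 294; each of the 4 set bits of 294 can independently be on or off in c.
count = 2^4 = 16

Answer: 16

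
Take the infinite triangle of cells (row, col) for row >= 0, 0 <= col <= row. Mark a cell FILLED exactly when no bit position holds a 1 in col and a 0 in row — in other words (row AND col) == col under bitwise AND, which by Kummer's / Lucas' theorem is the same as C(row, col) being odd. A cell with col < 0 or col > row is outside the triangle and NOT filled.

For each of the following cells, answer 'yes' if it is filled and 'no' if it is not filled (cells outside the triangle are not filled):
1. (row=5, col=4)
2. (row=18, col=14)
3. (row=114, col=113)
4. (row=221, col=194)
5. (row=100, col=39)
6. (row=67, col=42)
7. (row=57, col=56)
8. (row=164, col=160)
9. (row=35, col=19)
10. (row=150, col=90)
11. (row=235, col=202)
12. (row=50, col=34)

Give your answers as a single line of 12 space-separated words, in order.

(5,4): row=0b101, col=0b100, row AND col = 0b100 = 4; 4 == 4 -> filled
(18,14): row=0b10010, col=0b1110, row AND col = 0b10 = 2; 2 != 14 -> empty
(114,113): row=0b1110010, col=0b1110001, row AND col = 0b1110000 = 112; 112 != 113 -> empty
(221,194): row=0b11011101, col=0b11000010, row AND col = 0b11000000 = 192; 192 != 194 -> empty
(100,39): row=0b1100100, col=0b100111, row AND col = 0b100100 = 36; 36 != 39 -> empty
(67,42): row=0b1000011, col=0b101010, row AND col = 0b10 = 2; 2 != 42 -> empty
(57,56): row=0b111001, col=0b111000, row AND col = 0b111000 = 56; 56 == 56 -> filled
(164,160): row=0b10100100, col=0b10100000, row AND col = 0b10100000 = 160; 160 == 160 -> filled
(35,19): row=0b100011, col=0b10011, row AND col = 0b11 = 3; 3 != 19 -> empty
(150,90): row=0b10010110, col=0b1011010, row AND col = 0b10010 = 18; 18 != 90 -> empty
(235,202): row=0b11101011, col=0b11001010, row AND col = 0b11001010 = 202; 202 == 202 -> filled
(50,34): row=0b110010, col=0b100010, row AND col = 0b100010 = 34; 34 == 34 -> filled

Answer: yes no no no no no yes yes no no yes yes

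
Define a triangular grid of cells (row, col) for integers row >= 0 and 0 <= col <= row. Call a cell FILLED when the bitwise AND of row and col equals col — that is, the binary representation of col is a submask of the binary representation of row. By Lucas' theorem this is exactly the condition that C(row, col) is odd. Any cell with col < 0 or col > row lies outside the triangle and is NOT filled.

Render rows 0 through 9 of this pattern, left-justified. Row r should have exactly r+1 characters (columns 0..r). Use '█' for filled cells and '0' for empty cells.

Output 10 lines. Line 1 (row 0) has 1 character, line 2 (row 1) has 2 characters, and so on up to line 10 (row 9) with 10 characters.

r0=0: █
r1=1: ██
r2=10: █0█
r3=11: ████
r4=100: █000█
r5=101: ██00██
r6=110: █0█0█0█
r7=111: ████████
r8=1000: █0000000█
r9=1001: ██000000██

Answer: █
██
█0█
████
█000█
██00██
█0█0█0█
████████
█0000000█
██000000██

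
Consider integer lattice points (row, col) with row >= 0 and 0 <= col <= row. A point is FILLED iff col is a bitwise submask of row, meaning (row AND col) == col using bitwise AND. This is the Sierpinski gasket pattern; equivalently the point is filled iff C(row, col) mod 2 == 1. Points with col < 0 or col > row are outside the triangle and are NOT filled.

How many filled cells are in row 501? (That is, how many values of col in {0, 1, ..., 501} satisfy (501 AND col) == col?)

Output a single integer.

501 in binary = 111110101
popcount(501) = number of 1-bits in 111110101 = 7
A col c satisfies (501 AND c) == c iff every set bit of c is also set in 501; each of the 7 set bits of 501 can independently be on or off in c.
count = 2^7 = 128

Answer: 128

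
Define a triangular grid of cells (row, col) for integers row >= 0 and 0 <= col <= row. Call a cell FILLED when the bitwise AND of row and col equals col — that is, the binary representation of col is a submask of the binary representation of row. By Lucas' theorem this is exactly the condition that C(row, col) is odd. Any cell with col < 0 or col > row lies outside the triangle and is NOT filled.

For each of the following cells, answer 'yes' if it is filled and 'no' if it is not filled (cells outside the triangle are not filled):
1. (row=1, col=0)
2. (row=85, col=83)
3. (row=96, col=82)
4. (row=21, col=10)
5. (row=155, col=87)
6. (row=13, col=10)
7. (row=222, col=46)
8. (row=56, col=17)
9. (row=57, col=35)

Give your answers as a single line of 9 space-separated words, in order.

(1,0): row=0b1, col=0b0, row AND col = 0b0 = 0; 0 == 0 -> filled
(85,83): row=0b1010101, col=0b1010011, row AND col = 0b1010001 = 81; 81 != 83 -> empty
(96,82): row=0b1100000, col=0b1010010, row AND col = 0b1000000 = 64; 64 != 82 -> empty
(21,10): row=0b10101, col=0b1010, row AND col = 0b0 = 0; 0 != 10 -> empty
(155,87): row=0b10011011, col=0b1010111, row AND col = 0b10011 = 19; 19 != 87 -> empty
(13,10): row=0b1101, col=0b1010, row AND col = 0b1000 = 8; 8 != 10 -> empty
(222,46): row=0b11011110, col=0b101110, row AND col = 0b1110 = 14; 14 != 46 -> empty
(56,17): row=0b111000, col=0b10001, row AND col = 0b10000 = 16; 16 != 17 -> empty
(57,35): row=0b111001, col=0b100011, row AND col = 0b100001 = 33; 33 != 35 -> empty

Answer: yes no no no no no no no no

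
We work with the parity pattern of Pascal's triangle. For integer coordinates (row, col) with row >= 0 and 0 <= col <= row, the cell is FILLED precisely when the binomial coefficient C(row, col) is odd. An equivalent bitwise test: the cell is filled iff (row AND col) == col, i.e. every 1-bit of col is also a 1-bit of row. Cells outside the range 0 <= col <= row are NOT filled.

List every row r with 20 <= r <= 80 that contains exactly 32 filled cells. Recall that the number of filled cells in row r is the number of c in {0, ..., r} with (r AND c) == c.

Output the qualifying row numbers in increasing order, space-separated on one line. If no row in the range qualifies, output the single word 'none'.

Answer: 31 47 55 59 61 62 79

Derivation:
Row r has 2^popcount(r) filled cells, so we need popcount(r) = log2(32) = 5.
Scan r = 20..80 and keep those with exactly 5 one-bits:
r=20=10100 popcount=2 -> skip
r=21=10101 popcount=3 -> skip
r=22=10110 popcount=3 -> skip
r=23=10111 popcount=4 -> skip
r=24=11000 popcount=2 -> skip
r=25=11001 popcount=3 -> skip
r=26=11010 popcount=3 -> skip
r=27=11011 popcount=4 -> skip
r=28=11100 popcount=3 -> skip
r=29=11101 popcount=4 -> skip
r=30=11110 popcount=4 -> skip
r=31=11111 popcount=5 -> KEEP
r=32=100000 popcount=1 -> skip
r=33=100001 popcount=2 -> skip
r=34=100010 popcount=2 -> skip
r=35=100011 popcount=3 -> skip
r=36=100100 popcount=2 -> skip
r=37=100101 popcount=3 -> skip
r=38=100110 popcount=3 -> skip
r=39=100111 popcount=4 -> skip
r=40=101000 popcount=2 -> skip
r=41=101001 popcount=3 -> skip
r=42=101010 popcount=3 -> skip
r=43=101011 popcount=4 -> skip
r=44=101100 popcount=3 -> skip
r=45=101101 popcount=4 -> skip
r=46=101110 popcount=4 -> skip
r=47=101111 popcount=5 -> KEEP
r=48=110000 popcount=2 -> skip
r=49=110001 popcount=3 -> skip
r=50=110010 popcount=3 -> skip
r=51=110011 popcount=4 -> skip
r=52=110100 popcount=3 -> skip
r=53=110101 popcount=4 -> skip
r=54=110110 popcount=4 -> skip
r=55=110111 popcount=5 -> KEEP
r=56=111000 popcount=3 -> skip
r=57=111001 popcount=4 -> skip
r=58=111010 popcount=4 -> skip
r=59=111011 popcount=5 -> KEEP
r=60=111100 popcount=4 -> skip
r=61=111101 popcount=5 -> KEEP
r=62=111110 popcount=5 -> KEEP
r=63=111111 popcount=6 -> skip
r=64=1000000 popcount=1 -> skip
r=65=1000001 popcount=2 -> skip
r=66=1000010 popcount=2 -> skip
r=67=1000011 popcount=3 -> skip
r=68=1000100 popcount=2 -> skip
r=69=1000101 popcount=3 -> skip
r=70=1000110 popcount=3 -> skip
r=71=1000111 popcount=4 -> skip
r=72=1001000 popcount=2 -> skip
r=73=1001001 popcount=3 -> skip
r=74=1001010 popcount=3 -> skip
r=75=1001011 popcount=4 -> skip
r=76=1001100 popcount=3 -> skip
r=77=1001101 popcount=4 -> skip
r=78=1001110 popcount=4 -> skip
r=79=1001111 popcount=5 -> KEEP
r=80=1010000 popcount=2 -> skip
Kept rows: 31 47 55 59 61 62 79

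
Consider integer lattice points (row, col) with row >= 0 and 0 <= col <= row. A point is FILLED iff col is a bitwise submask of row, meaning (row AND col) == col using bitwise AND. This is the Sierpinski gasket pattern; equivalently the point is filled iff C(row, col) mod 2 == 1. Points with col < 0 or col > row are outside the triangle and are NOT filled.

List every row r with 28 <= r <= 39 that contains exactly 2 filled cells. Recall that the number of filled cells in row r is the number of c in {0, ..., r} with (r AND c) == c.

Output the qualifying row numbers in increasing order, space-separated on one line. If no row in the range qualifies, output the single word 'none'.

Answer: 32

Derivation:
Row r has 2^popcount(r) filled cells, so we need popcount(r) = log2(2) = 1.
Scan r = 28..39 and keep those with exactly 1 one-bits:
r=28=11100 popcount=3 -> skip
r=29=11101 popcount=4 -> skip
r=30=11110 popcount=4 -> skip
r=31=11111 popcount=5 -> skip
r=32=100000 popcount=1 -> KEEP
r=33=100001 popcount=2 -> skip
r=34=100010 popcount=2 -> skip
r=35=100011 popcount=3 -> skip
r=36=100100 popcount=2 -> skip
r=37=100101 popcount=3 -> skip
r=38=100110 popcount=3 -> skip
r=39=100111 popcount=4 -> skip
Kept rows: 32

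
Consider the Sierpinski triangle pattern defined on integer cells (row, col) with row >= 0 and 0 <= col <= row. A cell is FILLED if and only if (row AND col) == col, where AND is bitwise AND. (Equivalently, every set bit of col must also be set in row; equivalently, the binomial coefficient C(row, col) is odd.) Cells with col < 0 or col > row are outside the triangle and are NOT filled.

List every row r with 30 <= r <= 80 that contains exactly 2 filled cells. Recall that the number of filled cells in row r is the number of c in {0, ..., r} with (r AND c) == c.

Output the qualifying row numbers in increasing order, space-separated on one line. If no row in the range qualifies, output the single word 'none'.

Row r has 2^popcount(r) filled cells, so we need popcount(r) = log2(2) = 1.
Scan r = 30..80 and keep those with exactly 1 one-bits:
r=30=11110 popcount=4 -> skip
r=31=11111 popcount=5 -> skip
r=32=100000 popcount=1 -> KEEP
r=33=100001 popcount=2 -> skip
r=34=100010 popcount=2 -> skip
r=35=100011 popcount=3 -> skip
r=36=100100 popcount=2 -> skip
r=37=100101 popcount=3 -> skip
r=38=100110 popcount=3 -> skip
r=39=100111 popcount=4 -> skip
r=40=101000 popcount=2 -> skip
r=41=101001 popcount=3 -> skip
r=42=101010 popcount=3 -> skip
r=43=101011 popcount=4 -> skip
r=44=101100 popcount=3 -> skip
r=45=101101 popcount=4 -> skip
r=46=101110 popcount=4 -> skip
r=47=101111 popcount=5 -> skip
r=48=110000 popcount=2 -> skip
r=49=110001 popcount=3 -> skip
r=50=110010 popcount=3 -> skip
r=51=110011 popcount=4 -> skip
r=52=110100 popcount=3 -> skip
r=53=110101 popcount=4 -> skip
r=54=110110 popcount=4 -> skip
r=55=110111 popcount=5 -> skip
r=56=111000 popcount=3 -> skip
r=57=111001 popcount=4 -> skip
r=58=111010 popcount=4 -> skip
r=59=111011 popcount=5 -> skip
r=60=111100 popcount=4 -> skip
r=61=111101 popcount=5 -> skip
r=62=111110 popcount=5 -> skip
r=63=111111 popcount=6 -> skip
r=64=1000000 popcount=1 -> KEEP
r=65=1000001 popcount=2 -> skip
r=66=1000010 popcount=2 -> skip
r=67=1000011 popcount=3 -> skip
r=68=1000100 popcount=2 -> skip
r=69=1000101 popcount=3 -> skip
r=70=1000110 popcount=3 -> skip
r=71=1000111 popcount=4 -> skip
r=72=1001000 popcount=2 -> skip
r=73=1001001 popcount=3 -> skip
r=74=1001010 popcount=3 -> skip
r=75=1001011 popcount=4 -> skip
r=76=1001100 popcount=3 -> skip
r=77=1001101 popcount=4 -> skip
r=78=1001110 popcount=4 -> skip
r=79=1001111 popcount=5 -> skip
r=80=1010000 popcount=2 -> skip
Kept rows: 32 64

Answer: 32 64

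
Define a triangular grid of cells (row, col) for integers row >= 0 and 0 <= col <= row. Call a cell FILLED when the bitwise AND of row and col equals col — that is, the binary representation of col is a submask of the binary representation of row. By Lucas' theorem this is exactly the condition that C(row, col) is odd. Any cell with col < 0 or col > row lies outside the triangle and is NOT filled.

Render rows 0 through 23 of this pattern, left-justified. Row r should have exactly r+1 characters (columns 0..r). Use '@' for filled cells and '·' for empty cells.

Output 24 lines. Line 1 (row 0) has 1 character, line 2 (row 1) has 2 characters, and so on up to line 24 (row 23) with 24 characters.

r0=0: @
r1=1: @@
r2=10: @·@
r3=11: @@@@
r4=100: @···@
r5=101: @@··@@
r6=110: @·@·@·@
r7=111: @@@@@@@@
r8=1000: @·······@
r9=1001: @@······@@
r10=1010: @·@·····@·@
r11=1011: @@@@····@@@@
r12=1100: @···@···@···@
r13=1101: @@··@@··@@··@@
r14=1110: @·@·@·@·@·@·@·@
r15=1111: @@@@@@@@@@@@@@@@
r16=10000: @···············@
r17=10001: @@··············@@
r18=10010: @·@·············@·@
r19=10011: @@@@············@@@@
r20=10100: @···@···········@···@
r21=10101: @@··@@··········@@··@@
r22=10110: @·@·@·@·········@·@·@·@
r23=10111: @@@@@@@@········@@@@@@@@

Answer: @
@@
@·@
@@@@
@···@
@@··@@
@·@·@·@
@@@@@@@@
@·······@
@@······@@
@·@·····@·@
@@@@····@@@@
@···@···@···@
@@··@@··@@··@@
@·@·@·@·@·@·@·@
@@@@@@@@@@@@@@@@
@···············@
@@··············@@
@·@·············@·@
@@@@············@@@@
@···@···········@···@
@@··@@··········@@··@@
@·@·@·@·········@·@·@·@
@@@@@@@@········@@@@@@@@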